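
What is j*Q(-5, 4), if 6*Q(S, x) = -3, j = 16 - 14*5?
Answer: 27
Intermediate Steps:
j = -54 (j = 16 - 70 = -54)
Q(S, x) = -1/2 (Q(S, x) = (1/6)*(-3) = -1/2)
j*Q(-5, 4) = -54*(-1/2) = 27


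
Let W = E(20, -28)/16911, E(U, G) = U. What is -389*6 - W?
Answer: -39470294/16911 ≈ -2334.0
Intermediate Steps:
W = 20/16911 ≈ 0.0011827
-389*6 - W = -389*6 - 1*20/16911 = -2334 - 20/16911 = -39470294/16911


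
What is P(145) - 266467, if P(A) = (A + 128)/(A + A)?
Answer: -77275157/290 ≈ -2.6647e+5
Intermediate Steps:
P(A) = (128 + A)/(2*A) (P(A) = (128 + A)/((2*A)) = (128 + A)*(1/(2*A)) = (128 + A)/(2*A))
P(145) - 266467 = (1/2)*(128 + 145)/145 - 266467 = (1/2)*(1/145)*273 - 266467 = 273/290 - 266467 = -77275157/290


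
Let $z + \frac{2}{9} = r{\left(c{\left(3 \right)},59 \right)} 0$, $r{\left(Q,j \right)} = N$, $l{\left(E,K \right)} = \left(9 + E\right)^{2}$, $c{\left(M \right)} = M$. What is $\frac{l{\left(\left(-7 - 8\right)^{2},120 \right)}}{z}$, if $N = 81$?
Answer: $-246402$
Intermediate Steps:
$r{\left(Q,j \right)} = 81$
$z = - \frac{2}{9}$ ($z = - \frac{2}{9} + 81 \cdot 0 = - \frac{2}{9} + 0 = - \frac{2}{9} \approx -0.22222$)
$\frac{l{\left(\left(-7 - 8\right)^{2},120 \right)}}{z} = \frac{\left(9 + \left(-7 - 8\right)^{2}\right)^{2}}{- \frac{2}{9}} = \left(9 + \left(-15\right)^{2}\right)^{2} \left(- \frac{9}{2}\right) = \left(9 + 225\right)^{2} \left(- \frac{9}{2}\right) = 234^{2} \left(- \frac{9}{2}\right) = 54756 \left(- \frac{9}{2}\right) = -246402$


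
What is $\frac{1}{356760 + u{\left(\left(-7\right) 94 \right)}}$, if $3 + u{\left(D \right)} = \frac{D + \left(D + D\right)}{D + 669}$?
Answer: $\frac{11}{3922353} \approx 2.8044 \cdot 10^{-6}$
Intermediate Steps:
$u{\left(D \right)} = -3 + \frac{3 D}{669 + D}$ ($u{\left(D \right)} = -3 + \frac{D + \left(D + D\right)}{D + 669} = -3 + \frac{D + 2 D}{669 + D} = -3 + \frac{3 D}{669 + D}$)
$\frac{1}{356760 + u{\left(\left(-7\right) 94 \right)}} = \frac{1}{356760 - \frac{2007}{669 - 658}} = \frac{1}{356760 - \frac{2007}{11}} = \frac{1}{\frac{3922353}{11}} = \frac{11}{3922353}$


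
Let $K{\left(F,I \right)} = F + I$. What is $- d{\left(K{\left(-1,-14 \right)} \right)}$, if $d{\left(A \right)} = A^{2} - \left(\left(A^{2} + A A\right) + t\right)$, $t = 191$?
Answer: $416$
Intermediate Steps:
$d{\left(A \right)} = -191 - A^{2}$ ($d{\left(A \right)} = A^{2} - \left(\left(A^{2} + A A\right) + 191\right) = A^{2} - \left(\left(A^{2} + A^{2}\right) + 191\right) = A^{2} - \left(2 A^{2} + 191\right) = A^{2} - \left(191 + 2 A^{2}\right) = -191 - A^{2}$)
$- d{\left(K{\left(-1,-14 \right)} \right)} = - (-191 - \left(-1 - 14\right)^{2}) = - (-191 - \left(-15\right)^{2}) = - (-191 - 225) = \left(-1\right) \left(-416\right) = 416$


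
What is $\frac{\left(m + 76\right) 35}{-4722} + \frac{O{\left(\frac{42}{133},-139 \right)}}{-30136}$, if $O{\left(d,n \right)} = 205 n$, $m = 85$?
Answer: $- \frac{17631485}{71151096} \approx -0.2478$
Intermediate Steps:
$\frac{\left(m + 76\right) 35}{-4722} + \frac{O{\left(\frac{42}{133},-139 \right)}}{-30136} = \frac{\left(85 + 76\right) 35}{-4722} + \frac{205 \left(-139\right)}{-30136} = 161 \cdot 35 \left(- \frac{1}{4722}\right) - - \frac{28495}{30136} = 5635 \left(- \frac{1}{4722}\right) + \frac{28495}{30136} = - \frac{5635}{4722} + \frac{28495}{30136} = - \frac{17631485}{71151096}$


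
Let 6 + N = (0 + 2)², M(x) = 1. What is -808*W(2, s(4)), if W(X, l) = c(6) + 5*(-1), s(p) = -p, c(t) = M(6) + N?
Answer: 4848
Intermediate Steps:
N = -2 (N = -6 + (0 + 2)² = -6 + 2² = -6 + 4 = -2)
c(t) = -1 (c(t) = 1 - 2 = -1)
W(X, l) = -6 (W(X, l) = -1 + 5*(-1) = -1 - 5 = -6)
-808*W(2, s(4)) = -808*(-6) = 4848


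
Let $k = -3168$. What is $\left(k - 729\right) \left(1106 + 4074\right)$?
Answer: $-20186460$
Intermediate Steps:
$\left(k - 729\right) \left(1106 + 4074\right) = \left(-3168 - 729\right) \left(1106 + 4074\right) = \left(-3897\right) 5180 = -20186460$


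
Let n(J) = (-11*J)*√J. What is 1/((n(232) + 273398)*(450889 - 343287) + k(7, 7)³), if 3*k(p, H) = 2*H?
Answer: 5361461791893/154536115509797966721412 + 25022952702*√58/38634028877449491680353 ≈ 3.9627e-11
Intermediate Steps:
k(p, H) = 2*H/3 (k(p, H) = (2*H)/3 = 2*H/3)
n(J) = -11*J^(3/2)
1/((n(232) + 273398)*(450889 - 343287) + k(7, 7)³) = 1/((-5104*√58 + 273398)*(450889 - 343287) + ((⅔)*7)³) = 1/((-5104*√58 + 273398)*107602 + (14/3)³) = 1/((-5104*√58 + 273398)*107602 + 2744/27) = 1/((273398 - 5104*√58)*107602 + 2744/27) = 1/((29418171596 - 549200608*√58) + 2744/27) = 1/(794290635836/27 - 549200608*√58)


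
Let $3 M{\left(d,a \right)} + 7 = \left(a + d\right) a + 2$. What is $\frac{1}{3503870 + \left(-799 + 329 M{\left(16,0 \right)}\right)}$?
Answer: $\frac{3}{10507568} \approx 2.8551 \cdot 10^{-7}$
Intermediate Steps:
$M{\left(d,a \right)} = - \frac{5}{3} + \frac{a \left(a + d\right)}{3}$ ($M{\left(d,a \right)} = - \frac{7}{3} + \frac{\left(a + d\right) a + 2}{3} = - \frac{7}{3} + \frac{a \left(a + d\right) + 2}{3} = - \frac{7}{3} + \frac{2 + a \left(a + d\right)}{3} = - \frac{7}{3} + \left(\frac{2}{3} + \frac{a \left(a + d\right)}{3}\right) = - \frac{5}{3} + \frac{a \left(a + d\right)}{3}$)
$\frac{1}{3503870 + \left(-799 + 329 M{\left(16,0 \right)}\right)} = \frac{1}{3503870 - \left(799 - 329 \left(- \frac{5}{3} + \frac{0^{2}}{3} + \frac{1}{3} \cdot 0 \cdot 16\right)\right)} = \frac{1}{3503870 - \left(799 - 329 \left(- \frac{5}{3} + \frac{1}{3} \cdot 0 + 0\right)\right)} = \frac{1}{3503870 - \left(799 - 329 \left(- \frac{5}{3} + 0 + 0\right)\right)} = \frac{1}{3503870 + \left(-799 + 329 \left(- \frac{5}{3}\right)\right)} = \frac{1}{3503870 - \frac{4042}{3}} = \frac{1}{\frac{10507568}{3}} = \frac{3}{10507568}$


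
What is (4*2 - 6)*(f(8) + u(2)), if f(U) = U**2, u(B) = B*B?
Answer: 136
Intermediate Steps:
u(B) = B**2
(4*2 - 6)*(f(8) + u(2)) = (4*2 - 6)*(8**2 + 2**2) = (8 - 6)*(64 + 4) = 2*68 = 136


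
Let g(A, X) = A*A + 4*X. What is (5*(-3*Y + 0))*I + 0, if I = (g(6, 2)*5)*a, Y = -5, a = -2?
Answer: -33000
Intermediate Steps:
g(A, X) = A² + 4*X
I = -440 (I = ((6² + 4*2)*5)*(-2) = ((36 + 8)*5)*(-2) = (44*5)*(-2) = 220*(-2) = -440)
(5*(-3*Y + 0))*I + 0 = (5*(-3*(-5) + 0))*(-440) + 0 = (5*(15 + 0))*(-440) + 0 = (5*15)*(-440) + 0 = 75*(-440) + 0 = -33000 + 0 = -33000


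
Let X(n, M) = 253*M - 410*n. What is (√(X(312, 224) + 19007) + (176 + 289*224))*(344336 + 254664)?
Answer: 38882288000 + 599000*I*√52241 ≈ 3.8882e+10 + 1.3691e+8*I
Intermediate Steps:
X(n, M) = -410*n + 253*M
(√(X(312, 224) + 19007) + (176 + 289*224))*(344336 + 254664) = (√((-410*312 + 253*224) + 19007) + (176 + 289*224))*(344336 + 254664) = (√((-127920 + 56672) + 19007) + (176 + 64736))*599000 = (√(-71248 + 19007) + 64912)*599000 = (√(-52241) + 64912)*599000 = (I*√52241 + 64912)*599000 = (64912 + I*√52241)*599000 = 38882288000 + 599000*I*√52241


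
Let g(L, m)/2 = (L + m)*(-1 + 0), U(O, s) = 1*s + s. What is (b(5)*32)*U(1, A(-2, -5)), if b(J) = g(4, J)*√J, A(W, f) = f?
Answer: 5760*√5 ≈ 12880.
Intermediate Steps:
U(O, s) = 2*s (U(O, s) = s + s = 2*s)
g(L, m) = -2*L - 2*m (g(L, m) = 2*((L + m)*(-1 + 0)) = 2*((L + m)*(-1)) = 2*(-L - m) = -2*L - 2*m)
b(J) = √J*(-8 - 2*J) (b(J) = (-2*4 - 2*J)*√J = (-8 - 2*J)*√J = √J*(-8 - 2*J))
(b(5)*32)*U(1, A(-2, -5)) = ((2*√5*(-4 - 1*5))*32)*(2*(-5)) = ((2*√5*(-4 - 5))*32)*(-10) = ((2*√5*(-9))*32)*(-10) = (-18*√5*32)*(-10) = -576*√5*(-10) = 5760*√5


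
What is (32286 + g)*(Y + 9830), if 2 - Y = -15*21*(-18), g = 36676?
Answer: 287019844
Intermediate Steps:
Y = -5668 (Y = 2 - (-15*21)*(-18) = 2 - (-315)*(-18) = 2 - 1*5670 = 2 - 5670 = -5668)
(32286 + g)*(Y + 9830) = (32286 + 36676)*(-5668 + 9830) = 68962*4162 = 287019844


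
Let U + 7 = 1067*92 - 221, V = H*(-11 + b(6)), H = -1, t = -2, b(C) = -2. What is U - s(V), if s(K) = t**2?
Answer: 97932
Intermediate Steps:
V = 13 (V = -(-11 - 2) = -1*(-13) = 13)
U = 97936 (U = -7 + (1067*92 - 221) = -7 + (98164 - 221) = -7 + 97943 = 97936)
s(K) = 4 (s(K) = (-2)**2 = 4)
U - s(V) = 97936 - 1*4 = 97936 - 4 = 97932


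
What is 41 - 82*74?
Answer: -6027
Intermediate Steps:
41 - 82*74 = 41 - 6068 = -6027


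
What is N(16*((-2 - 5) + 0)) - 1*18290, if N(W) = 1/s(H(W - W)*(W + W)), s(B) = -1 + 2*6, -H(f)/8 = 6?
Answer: -201189/11 ≈ -18290.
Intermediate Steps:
H(f) = -48 (H(f) = -8*6 = -48)
s(B) = 11 (s(B) = -1 + 12 = 11)
N(W) = 1/11
N(16*((-2 - 5) + 0)) - 1*18290 = 1/11 - 1*18290 = 1/11 - 18290 = -201189/11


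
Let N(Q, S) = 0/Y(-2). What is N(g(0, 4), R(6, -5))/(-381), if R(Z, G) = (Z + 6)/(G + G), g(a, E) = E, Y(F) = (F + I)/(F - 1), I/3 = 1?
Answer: 0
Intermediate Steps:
I = 3 (I = 3*1 = 3)
Y(F) = (3 + F)/(-1 + F) (Y(F) = (F + 3)/(F - 1) = (3 + F)/(-1 + F))
R(Z, G) = (6 + Z)/(2*G) (R(Z, G) = (6 + Z)/((2*G)) = (6 + Z)*(1/(2*G)) = (6 + Z)/(2*G))
N(Q, S) = 0 (N(Q, S) = 0/(((3 - 2)/(-1 - 2))) = 0/((1/(-3))) = 0/((-1/3*1)) = 0/(-1/3) = 0*(-3) = 0)
N(g(0, 4), R(6, -5))/(-381) = 0/(-381) = 0*(-1/381) = 0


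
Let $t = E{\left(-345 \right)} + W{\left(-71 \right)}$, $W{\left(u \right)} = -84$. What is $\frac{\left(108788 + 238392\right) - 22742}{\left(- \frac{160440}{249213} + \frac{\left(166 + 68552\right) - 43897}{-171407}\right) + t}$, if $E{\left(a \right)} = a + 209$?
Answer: $- \frac{4619656751120886}{3143797948991} \approx -1469.5$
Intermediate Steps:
$E{\left(a \right)} = 209 + a$
$t = -220$ ($t = \left(209 - 345\right) - 84 = -136 - 84 = -220$)
$\frac{\left(108788 + 238392\right) - 22742}{\left(- \frac{160440}{249213} + \frac{\left(166 + 68552\right) - 43897}{-171407}\right) + t} = \frac{\left(108788 + 238392\right) - 22742}{\left(- \frac{160440}{249213} + \frac{\left(166 + 68552\right) - 43897}{-171407}\right) - 220} = \frac{347180 - 22742}{\left(\left(-160440\right) \frac{1}{249213} + \left(68718 - 43897\right) \left(- \frac{1}{171407}\right)\right) - 220} = \frac{324438}{\left(- \frac{53480}{83071} + 24821 \left(- \frac{1}{171407}\right)\right) - 220} = \frac{324438}{\left(- \frac{53480}{83071} - \frac{24821}{171407}\right) - 220} = \frac{324438}{- \frac{11228751651}{14238950897} - 220} = \frac{324438}{- \frac{3143797948991}{14238950897}} = 324438 \left(- \frac{14238950897}{3143797948991}\right) = - \frac{4619656751120886}{3143797948991}$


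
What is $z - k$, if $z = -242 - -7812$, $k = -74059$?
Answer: $81629$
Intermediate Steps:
$z = 7570$ ($z = -242 + 7812 = 7570$)
$z - k = 7570 - -74059 = 7570 + 74059 = 81629$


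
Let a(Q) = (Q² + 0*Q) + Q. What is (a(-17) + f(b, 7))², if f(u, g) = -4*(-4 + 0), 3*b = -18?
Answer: 82944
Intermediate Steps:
a(Q) = Q + Q² (a(Q) = (Q² + 0) + Q = Q² + Q = Q + Q²)
b = -6 (b = (⅓)*(-18) = -6)
f(u, g) = 16 (f(u, g) = -4*(-4) = 16)
(a(-17) + f(b, 7))² = (-17*(1 - 17) + 16)² = (-17*(-16) + 16)² = (272 + 16)² = 288² = 82944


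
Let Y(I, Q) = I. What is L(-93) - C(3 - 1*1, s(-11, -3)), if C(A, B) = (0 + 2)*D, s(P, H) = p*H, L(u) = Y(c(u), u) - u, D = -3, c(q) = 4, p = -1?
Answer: 103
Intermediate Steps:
L(u) = 4 - u
s(P, H) = -H
C(A, B) = -6 (C(A, B) = (0 + 2)*(-3) = 2*(-3) = -6)
L(-93) - C(3 - 1*1, s(-11, -3)) = (4 - 1*(-93)) - 1*(-6) = (4 + 93) + 6 = 97 + 6 = 103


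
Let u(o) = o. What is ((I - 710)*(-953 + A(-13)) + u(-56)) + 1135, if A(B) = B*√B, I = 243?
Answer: 446130 + 6071*I*√13 ≈ 4.4613e+5 + 21889.0*I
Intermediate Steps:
A(B) = B^(3/2)
((I - 710)*(-953 + A(-13)) + u(-56)) + 1135 = ((243 - 710)*(-953 + (-13)^(3/2)) - 56) + 1135 = (-467*(-953 - 13*I*√13) - 56) + 1135 = ((445051 + 6071*I*√13) - 56) + 1135 = (444995 + 6071*I*√13) + 1135 = 446130 + 6071*I*√13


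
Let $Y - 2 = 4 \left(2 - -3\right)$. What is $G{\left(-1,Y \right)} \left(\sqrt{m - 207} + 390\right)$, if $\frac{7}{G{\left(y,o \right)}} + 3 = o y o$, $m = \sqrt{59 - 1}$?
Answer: $- \frac{2730}{487} - \frac{7 i \sqrt{207 - \sqrt{58}}}{487} \approx -5.6058 - 0.20296 i$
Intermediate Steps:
$Y = 22$ ($Y = 2 + 4 \left(2 - -3\right) = 2 + 4 \left(2 + 3\right) = 2 + 4 \cdot 5 = 2 + 20 = 22$)
$m = \sqrt{58} \approx 7.6158$
$G{\left(y,o \right)} = \frac{7}{-3 + y o^{2}}$ ($G{\left(y,o \right)} = \frac{7}{-3 + o y o} = \frac{7}{-3 + y o^{2}}$)
$G{\left(-1,Y \right)} \left(\sqrt{m - 207} + 390\right) = \frac{7}{-3 - 22^{2}} \left(\sqrt{\sqrt{58} - 207} + 390\right) = \frac{7}{-3 - 484} \left(\sqrt{-207 + \sqrt{58}} + 390\right) = \frac{7}{-3 - 484} \left(390 + \sqrt{-207 + \sqrt{58}}\right) = \frac{7}{-487} \left(390 + \sqrt{-207 + \sqrt{58}}\right) = 7 \left(- \frac{1}{487}\right) \left(390 + \sqrt{-207 + \sqrt{58}}\right) = - \frac{7 \left(390 + \sqrt{-207 + \sqrt{58}}\right)}{487} = - \frac{2730}{487} - \frac{7 \sqrt{-207 + \sqrt{58}}}{487}$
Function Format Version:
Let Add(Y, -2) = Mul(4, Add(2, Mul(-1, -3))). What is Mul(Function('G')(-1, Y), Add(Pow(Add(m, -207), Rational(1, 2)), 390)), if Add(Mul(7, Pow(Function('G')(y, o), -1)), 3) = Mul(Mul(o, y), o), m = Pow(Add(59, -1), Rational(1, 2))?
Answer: Add(Rational(-2730, 487), Mul(Rational(-7, 487), I, Pow(Add(207, Mul(-1, Pow(58, Rational(1, 2)))), Rational(1, 2)))) ≈ Add(-5.6058, Mul(-0.20296, I))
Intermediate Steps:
Y = 22 (Y = Add(2, Mul(4, Add(2, Mul(-1, -3)))) = Add(2, Mul(4, Add(2, 3))) = Add(2, Mul(4, 5)) = Add(2, 20) = 22)
m = Pow(58, Rational(1, 2)) ≈ 7.6158
Function('G')(y, o) = Mul(7, Pow(Add(-3, Mul(y, Pow(o, 2))), -1)) (Function('G')(y, o) = Mul(7, Pow(Add(-3, Mul(Mul(o, y), o)), -1)) = Mul(7, Pow(Add(-3, Mul(y, Pow(o, 2))), -1)))
Mul(Function('G')(-1, Y), Add(Pow(Add(m, -207), Rational(1, 2)), 390)) = Mul(Mul(7, Pow(Add(-3, Mul(-1, Pow(22, 2))), -1)), Add(Pow(Add(Pow(58, Rational(1, 2)), -207), Rational(1, 2)), 390)) = Mul(Mul(7, Pow(Add(-3, Mul(-1, 484)), -1)), Add(Pow(Add(-207, Pow(58, Rational(1, 2))), Rational(1, 2)), 390)) = Mul(Mul(7, Pow(Add(-3, -484), -1)), Add(390, Pow(Add(-207, Pow(58, Rational(1, 2))), Rational(1, 2)))) = Mul(Mul(7, Pow(-487, -1)), Add(390, Pow(Add(-207, Pow(58, Rational(1, 2))), Rational(1, 2)))) = Mul(Mul(7, Rational(-1, 487)), Add(390, Pow(Add(-207, Pow(58, Rational(1, 2))), Rational(1, 2)))) = Mul(Rational(-7, 487), Add(390, Pow(Add(-207, Pow(58, Rational(1, 2))), Rational(1, 2)))) = Add(Rational(-2730, 487), Mul(Rational(-7, 487), Pow(Add(-207, Pow(58, Rational(1, 2))), Rational(1, 2))))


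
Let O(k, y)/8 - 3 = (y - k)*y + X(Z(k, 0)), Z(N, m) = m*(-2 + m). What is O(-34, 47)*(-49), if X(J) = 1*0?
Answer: -1493520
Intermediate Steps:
X(J) = 0
O(k, y) = 24 + 8*y*(y - k) (O(k, y) = 24 + 8*((y - k)*y + 0) = 24 + 8*(y*(y - k) + 0) = 24 + 8*(y*(y - k)) = 24 + 8*y*(y - k))
O(-34, 47)*(-49) = (24 + 8*47**2 - 8*(-34)*47)*(-49) = (24 + 8*2209 + 12784)*(-49) = (24 + 17672 + 12784)*(-49) = 30480*(-49) = -1493520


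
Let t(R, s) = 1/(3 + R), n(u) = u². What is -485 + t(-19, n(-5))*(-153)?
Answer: -7607/16 ≈ -475.44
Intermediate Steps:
-485 + t(-19, n(-5))*(-153) = -485 - 153/(3 - 19) = -485 - 153/(-16) = -485 - 1/16*(-153) = -485 + 153/16 = -7607/16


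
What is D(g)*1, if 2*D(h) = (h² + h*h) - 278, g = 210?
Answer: 43961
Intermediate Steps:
D(h) = -139 + h² (D(h) = ((h² + h*h) - 278)/2 = ((h² + h²) - 278)/2 = (2*h² - 278)/2 = (-278 + 2*h²)/2 = -139 + h²)
D(g)*1 = (-139 + 210²)*1 = (-139 + 44100)*1 = 43961*1 = 43961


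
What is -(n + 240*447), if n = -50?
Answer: -107230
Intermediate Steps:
-(n + 240*447) = -(-50 + 240*447) = -(-50 + 107280) = -1*107230 = -107230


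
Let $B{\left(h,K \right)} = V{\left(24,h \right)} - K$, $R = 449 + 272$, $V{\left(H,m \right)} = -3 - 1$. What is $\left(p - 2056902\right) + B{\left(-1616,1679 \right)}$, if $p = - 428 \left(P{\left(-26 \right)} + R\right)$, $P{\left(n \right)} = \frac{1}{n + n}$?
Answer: $- \frac{30773142}{13} \approx -2.3672 \cdot 10^{6}$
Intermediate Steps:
$V{\left(H,m \right)} = -4$
$R = 721$
$P{\left(n \right)} = \frac{1}{2 n}$
$B{\left(h,K \right)} = -4 - K$
$p = - \frac{4011537}{13}$ ($p = - 428 \left(\frac{1}{2 \left(-26\right)} + 721\right) = - 428 \left(\frac{1}{2} \left(- \frac{1}{26}\right) + 721\right) = - 428 \left(- \frac{1}{52} + 721\right) = \left(-428\right) \frac{37491}{52} = - \frac{4011537}{13} \approx -3.0858 \cdot 10^{5}$)
$\left(p - 2056902\right) + B{\left(-1616,1679 \right)} = \left(- \frac{4011537}{13} - 2056902\right) - 1683 = - \frac{30751263}{13} - 1683 = - \frac{30773142}{13}$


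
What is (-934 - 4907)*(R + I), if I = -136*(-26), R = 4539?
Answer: -47166075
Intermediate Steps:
I = 3536
(-934 - 4907)*(R + I) = (-934 - 4907)*(4539 + 3536) = -5841*8075 = -47166075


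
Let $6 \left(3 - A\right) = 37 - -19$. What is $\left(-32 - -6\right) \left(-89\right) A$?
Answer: $- \frac{43966}{3} \approx -14655.0$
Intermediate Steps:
$A = - \frac{19}{3}$ ($A = 3 - \frac{37 - -19}{6} = 3 - \frac{37 + 19}{6} = 3 - \frac{28}{3} = - \frac{19}{3} \approx -6.3333$)
$\left(-32 - -6\right) \left(-89\right) A = \left(-32 - -6\right) \left(-89\right) \left(- \frac{19}{3}\right) = \left(-32 + 6\right) \left(-89\right) \left(- \frac{19}{3}\right) = \left(-26\right) \left(-89\right) \left(- \frac{19}{3}\right) = 2314 \left(- \frac{19}{3}\right) = - \frac{43966}{3}$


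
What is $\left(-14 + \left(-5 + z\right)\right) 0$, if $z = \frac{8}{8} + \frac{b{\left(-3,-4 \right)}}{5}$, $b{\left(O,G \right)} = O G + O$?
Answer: $0$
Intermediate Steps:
$b{\left(O,G \right)} = O + G O$ ($b{\left(O,G \right)} = G O + O = O + G O$)
$z = \frac{14}{5}$ ($z = \frac{8}{8} + \frac{\left(-3\right) \left(1 - 4\right)}{5} = 8 \cdot \frac{1}{8} + \left(-3\right) \left(-3\right) \frac{1}{5} = 1 + 9 \cdot \frac{1}{5} = 1 + \frac{9}{5} = \frac{14}{5} \approx 2.8$)
$\left(-14 + \left(-5 + z\right)\right) 0 = \left(-14 + \left(-5 + \frac{14}{5}\right)\right) 0 = \left(-14 - \frac{11}{5}\right) 0 = \left(- \frac{81}{5}\right) 0 = 0$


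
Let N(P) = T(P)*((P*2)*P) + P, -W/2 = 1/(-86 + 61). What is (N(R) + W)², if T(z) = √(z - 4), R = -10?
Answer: -349938496/625 - 3968*I*√14 ≈ -5.599e+5 - 14847.0*I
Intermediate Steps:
T(z) = √(-4 + z)
W = 2/25 (W = -2/(-86 + 61) = -2/(-25) = -2*(-1/25) = 2/25 ≈ 0.080000)
N(P) = P + 2*P²*√(-4 + P) (N(P) = √(-4 + P)*((P*2)*P) + P = √(-4 + P)*((2*P)*P) + P = √(-4 + P)*(2*P²) + P = 2*P²*√(-4 + P) + P = P + 2*P²*√(-4 + P))
(N(R) + W)² = (-10*(1 + 2*(-10)*√(-4 - 10)) + 2/25)² = (-10*(1 + 2*(-10)*√(-14)) + 2/25)² = (-10*(1 + 2*(-10)*(I*√14)) + 2/25)² = (-10*(1 - 20*I*√14) + 2/25)² = ((-10 + 200*I*√14) + 2/25)² = (-248/25 + 200*I*√14)²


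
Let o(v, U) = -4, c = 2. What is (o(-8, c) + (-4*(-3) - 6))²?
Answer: 4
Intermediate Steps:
(o(-8, c) + (-4*(-3) - 6))² = (-4 + (-4*(-3) - 6))² = (-4 + (12 - 6))² = (-4 + 6)² = 2² = 4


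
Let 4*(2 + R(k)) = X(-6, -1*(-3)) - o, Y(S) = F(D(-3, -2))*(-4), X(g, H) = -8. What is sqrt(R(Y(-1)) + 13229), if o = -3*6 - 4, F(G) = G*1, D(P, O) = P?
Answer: sqrt(52922)/2 ≈ 115.02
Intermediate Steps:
F(G) = G
o = -22 (o = -18 - 4 = -22)
Y(S) = 12 (Y(S) = -3*(-4) = 12)
R(k) = 3/2 (R(k) = -2 + (-8 - 1*(-22))/4 = -2 + (-8 + 22)/4 = -2 + (1/4)*14 = -2 + 7/2 = 3/2)
sqrt(R(Y(-1)) + 13229) = sqrt(3/2 + 13229) = sqrt(26461/2) = sqrt(52922)/2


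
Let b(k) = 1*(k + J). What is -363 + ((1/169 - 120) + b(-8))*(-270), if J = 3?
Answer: 5642133/169 ≈ 33385.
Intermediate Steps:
b(k) = 3 + k (b(k) = 1*(k + 3) = 1*(3 + k) = 3 + k)
-363 + ((1/169 - 120) + b(-8))*(-270) = -363 + ((1/169 - 120) + (3 - 8))*(-270) = -363 + ((1/169 - 120) - 5)*(-270) = -363 + (-20279/169 - 5)*(-270) = -363 - 21124/169*(-270) = -363 + 5703480/169 = 5642133/169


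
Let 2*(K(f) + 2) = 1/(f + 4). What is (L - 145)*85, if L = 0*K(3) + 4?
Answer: -11985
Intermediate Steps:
K(f) = -2 + 1/(2*(4 + f)) (K(f) = -2 + 1/(2*(f + 4)) = -2 + 1/(2*(4 + f)))
L = 4 (L = 0*((-15 - 4*3)/(2*(4 + 3))) + 4 = 0*((½)*(-15 - 12)/7) + 4 = 0*((½)*(⅐)*(-27)) + 4 = 0*(-27/14) + 4 = 0 + 4 = 4)
(L - 145)*85 = (4 - 145)*85 = -141*85 = -11985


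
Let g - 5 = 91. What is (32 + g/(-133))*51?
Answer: 212160/133 ≈ 1595.2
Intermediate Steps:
g = 96 (g = 5 + 91 = 96)
(32 + g/(-133))*51 = (32 + 96/(-133))*51 = (32 + 96*(-1/133))*51 = (32 - 96/133)*51 = (4160/133)*51 = 212160/133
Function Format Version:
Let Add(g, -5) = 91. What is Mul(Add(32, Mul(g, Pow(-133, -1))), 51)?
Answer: Rational(212160, 133) ≈ 1595.2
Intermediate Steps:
g = 96 (g = Add(5, 91) = 96)
Mul(Add(32, Mul(g, Pow(-133, -1))), 51) = Mul(Add(32, Mul(96, Pow(-133, -1))), 51) = Mul(Add(32, Mul(96, Rational(-1, 133))), 51) = Mul(Add(32, Rational(-96, 133)), 51) = Mul(Rational(4160, 133), 51) = Rational(212160, 133)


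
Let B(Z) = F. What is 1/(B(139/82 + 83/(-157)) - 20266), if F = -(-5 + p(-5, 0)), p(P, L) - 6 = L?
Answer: -1/20267 ≈ -4.9341e-5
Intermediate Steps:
p(P, L) = 6 + L
F = -1 (F = -(-5 + (6 + 0)) = -(-5 + 6) = -1*1 = -1)
B(Z) = -1
1/(B(139/82 + 83/(-157)) - 20266) = 1/(-1 - 20266) = 1/(-20267) = -1/20267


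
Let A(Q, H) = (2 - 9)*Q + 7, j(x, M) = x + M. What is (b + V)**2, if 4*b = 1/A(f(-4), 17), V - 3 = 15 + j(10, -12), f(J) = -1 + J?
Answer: 7230721/28224 ≈ 256.19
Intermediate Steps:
j(x, M) = M + x
A(Q, H) = 7 - 7*Q (A(Q, H) = -7*Q + 7 = 7 - 7*Q)
V = 16 (V = 3 + (15 + (-12 + 10)) = 3 + (15 - 2) = 3 + 13 = 16)
b = 1/168 (b = 1/(4*(7 - 7*(-1 - 4))) = 1/(4*(7 - 7*(-5))) = 1/(4*(7 + 35)) = (1/4)/42 = (1/4)*(1/42) = 1/168 ≈ 0.0059524)
(b + V)**2 = (1/168 + 16)**2 = (2689/168)**2 = 7230721/28224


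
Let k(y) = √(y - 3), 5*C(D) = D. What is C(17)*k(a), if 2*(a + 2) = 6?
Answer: 17*I*√2/5 ≈ 4.8083*I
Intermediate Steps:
a = 1 (a = -2 + (½)*6 = -2 + 3 = 1)
C(D) = D/5
k(y) = √(-3 + y)
C(17)*k(a) = ((⅕)*17)*√(-3 + 1) = 17*√(-2)/5 = 17*(I*√2)/5 = 17*I*√2/5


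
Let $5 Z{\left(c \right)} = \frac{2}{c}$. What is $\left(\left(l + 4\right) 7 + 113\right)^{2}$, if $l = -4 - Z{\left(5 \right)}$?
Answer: $\frac{7901721}{625} \approx 12643.0$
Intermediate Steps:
$Z{\left(c \right)} = \frac{2}{5 c}$ ($Z{\left(c \right)} = \frac{2 \frac{1}{c}}{5} = \frac{2}{5 c}$)
$l = - \frac{102}{25}$ ($l = -4 - \frac{2}{5 \cdot 5} = -4 - \frac{2}{5} \cdot \frac{1}{5} = -4 - \frac{2}{25} = - \frac{102}{25} \approx -4.08$)
$\left(\left(l + 4\right) 7 + 113\right)^{2} = \left(\left(- \frac{102}{25} + 4\right) 7 + 113\right)^{2} = \left(\left(- \frac{2}{25}\right) 7 + 113\right)^{2} = \left(- \frac{14}{25} + 113\right)^{2} = \left(\frac{2811}{25}\right)^{2} = \frac{7901721}{625}$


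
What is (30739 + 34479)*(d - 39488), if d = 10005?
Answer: -1922822294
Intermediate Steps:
(30739 + 34479)*(d - 39488) = (30739 + 34479)*(10005 - 39488) = 65218*(-29483) = -1922822294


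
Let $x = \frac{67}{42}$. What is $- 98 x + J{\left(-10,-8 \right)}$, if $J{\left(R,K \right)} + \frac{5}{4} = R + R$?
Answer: $- \frac{2131}{12} \approx -177.58$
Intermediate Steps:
$J{\left(R,K \right)} = - \frac{5}{4} + 2 R$ ($J{\left(R,K \right)} = - \frac{5}{4} + \left(R + R\right) = - \frac{5}{4} + 2 R$)
$x = \frac{67}{42}$ ($x = 67 \cdot \frac{1}{42} = \frac{67}{42} \approx 1.5952$)
$- 98 x + J{\left(-10,-8 \right)} = \left(-98\right) \frac{67}{42} + \left(- \frac{5}{4} + 2 \left(-10\right)\right) = - \frac{469}{3} - \frac{85}{4} = - \frac{2131}{12}$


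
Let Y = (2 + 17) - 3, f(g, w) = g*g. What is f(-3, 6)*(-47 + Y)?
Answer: -279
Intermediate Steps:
f(g, w) = g²
Y = 16 (Y = 19 - 3 = 16)
f(-3, 6)*(-47 + Y) = (-3)²*(-47 + 16) = 9*(-31) = -279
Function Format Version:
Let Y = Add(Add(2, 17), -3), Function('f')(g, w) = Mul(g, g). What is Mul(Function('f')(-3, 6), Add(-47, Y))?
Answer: -279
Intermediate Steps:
Function('f')(g, w) = Pow(g, 2)
Y = 16 (Y = Add(19, -3) = 16)
Mul(Function('f')(-3, 6), Add(-47, Y)) = Mul(Pow(-3, 2), Add(-47, 16)) = Mul(9, -31) = -279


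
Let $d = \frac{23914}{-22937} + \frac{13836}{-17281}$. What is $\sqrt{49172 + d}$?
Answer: $\frac{21 \sqrt{17517574490804911006}}{396374297} \approx 221.74$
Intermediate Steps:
$d = - \frac{730614166}{396374297}$ ($d = 23914 \left(- \frac{1}{22937}\right) + 13836 \left(- \frac{1}{17281}\right) = - \frac{23914}{22937} - \frac{13836}{17281} = - \frac{730614166}{396374297} \approx -1.8432$)
$\sqrt{49172 + d} = \sqrt{49172 - \frac{730614166}{396374297}} = \sqrt{\frac{19489786317918}{396374297}} = \frac{21 \sqrt{17517574490804911006}}{396374297}$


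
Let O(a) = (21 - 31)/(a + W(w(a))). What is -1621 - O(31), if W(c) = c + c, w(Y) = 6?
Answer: -69693/43 ≈ -1620.8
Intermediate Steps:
W(c) = 2*c
O(a) = -10/(12 + a) (O(a) = (21 - 31)/(a + 2*6) = -10/(a + 12) = -10/(12 + a))
-1621 - O(31) = -1621 - (-10)/(12 + 31) = -1621 - (-10)/43 = -1621 - 1*(-10/43) = -1621 + 10/43 = -69693/43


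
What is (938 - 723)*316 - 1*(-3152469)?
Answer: 3220409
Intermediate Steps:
(938 - 723)*316 - 1*(-3152469) = 215*316 + 3152469 = 67940 + 3152469 = 3220409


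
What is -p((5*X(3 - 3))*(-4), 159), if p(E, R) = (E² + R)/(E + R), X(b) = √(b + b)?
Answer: -1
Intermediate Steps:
X(b) = √2*√b (X(b) = √(2*b) = √2*√b)
p(E, R) = (R + E²)/(E + R)
-p((5*X(3 - 3))*(-4), 159) = -(159 + ((5*(√2*√(3 - 3)))*(-4))²)/((5*(√2*√(3 - 3)))*(-4) + 159) = -(159 + ((5*(√2*√0))*(-4))²)/((5*(√2*√0))*(-4) + 159) = -(159 + ((5*(√2*0))*(-4))²)/((5*(√2*0))*(-4) + 159) = -(159 + ((5*0)*(-4))²)/((5*0)*(-4) + 159) = -(159 + (0*(-4))²)/(0*(-4) + 159) = -(159 + 0²)/(0 + 159) = -(159 + 0)/159 = -159/159 = -1*1 = -1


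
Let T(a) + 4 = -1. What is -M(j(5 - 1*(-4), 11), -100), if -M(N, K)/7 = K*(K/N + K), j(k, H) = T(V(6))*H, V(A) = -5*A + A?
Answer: 756000/11 ≈ 68727.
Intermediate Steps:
V(A) = -4*A
T(a) = -5 (T(a) = -4 - 1 = -5)
j(k, H) = -5*H
M(N, K) = -7*K*(K + K/N) (M(N, K) = -7*K*(K/N + K) = -7*K*(K + K/N))
-M(j(5 - 1*(-4), 11), -100) = -7*(-100)²*(-1 - (-5)*11)/((-5*11)) = -7*10000*(-1 - 1*(-55))/(-55) = -7*10000*(-1)*(-1 + 55)/55 = -7*10000*(-1)*54/55 = -1*(-756000/11) = 756000/11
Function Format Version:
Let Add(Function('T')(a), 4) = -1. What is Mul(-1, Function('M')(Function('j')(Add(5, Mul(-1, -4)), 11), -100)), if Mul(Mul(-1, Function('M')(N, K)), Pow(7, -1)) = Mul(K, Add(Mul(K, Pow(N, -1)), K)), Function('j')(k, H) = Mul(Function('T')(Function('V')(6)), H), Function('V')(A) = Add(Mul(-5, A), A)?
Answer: Rational(756000, 11) ≈ 68727.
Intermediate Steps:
Function('V')(A) = Mul(-4, A)
Function('T')(a) = -5 (Function('T')(a) = Add(-4, -1) = -5)
Function('j')(k, H) = Mul(-5, H)
Function('M')(N, K) = Mul(-7, K, Add(K, Mul(K, Pow(N, -1)))) (Function('M')(N, K) = Mul(-7, Mul(K, Add(Mul(K, Pow(N, -1)), K))) = Mul(-7, Mul(K, Add(K, Mul(K, Pow(N, -1))))) = Mul(-7, K, Add(K, Mul(K, Pow(N, -1)))))
Mul(-1, Function('M')(Function('j')(Add(5, Mul(-1, -4)), 11), -100)) = Mul(-1, Mul(7, Pow(-100, 2), Pow(Mul(-5, 11), -1), Add(-1, Mul(-1, Mul(-5, 11))))) = Mul(-1, Mul(7, 10000, Pow(-55, -1), Add(-1, Mul(-1, -55)))) = Mul(-1, Mul(7, 10000, Rational(-1, 55), Add(-1, 55))) = Mul(-1, Mul(7, 10000, Rational(-1, 55), 54)) = Mul(-1, Rational(-756000, 11)) = Rational(756000, 11)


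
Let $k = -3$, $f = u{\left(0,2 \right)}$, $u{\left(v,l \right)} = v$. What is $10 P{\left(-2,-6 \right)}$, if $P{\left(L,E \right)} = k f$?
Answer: $0$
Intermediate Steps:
$f = 0$
$P{\left(L,E \right)} = 0$ ($P{\left(L,E \right)} = \left(-3\right) 0 = 0$)
$10 P{\left(-2,-6 \right)} = 10 \cdot 0 = 0$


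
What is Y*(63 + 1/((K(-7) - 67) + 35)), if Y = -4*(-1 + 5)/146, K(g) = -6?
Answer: -9572/1387 ≈ -6.9012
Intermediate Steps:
Y = -8/73 (Y = -4*4*(1/146) = -16*1/146 = -8/73 ≈ -0.10959)
Y*(63 + 1/((K(-7) - 67) + 35)) = -8*(63 + 1/((-6 - 67) + 35))/73 = -8*(63 + 1/(-73 + 35))/73 = -8*(63 + 1/(-38))/73 = -8*(63 - 1/38)/73 = -8/73*2393/38 = -9572/1387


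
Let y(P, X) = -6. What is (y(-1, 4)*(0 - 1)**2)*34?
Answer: -204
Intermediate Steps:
(y(-1, 4)*(0 - 1)**2)*34 = -6*(0 - 1)**2*34 = -6*(-1)**2*34 = -6*1*34 = -6*34 = -204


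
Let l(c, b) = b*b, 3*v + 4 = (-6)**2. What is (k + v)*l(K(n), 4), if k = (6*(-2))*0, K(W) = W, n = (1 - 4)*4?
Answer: 512/3 ≈ 170.67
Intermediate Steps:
n = -12 (n = -3*4 = -12)
v = 32/3 (v = -4/3 + (1/3)*(-6)**2 = -4/3 + (1/3)*36 = -4/3 + 12 = 32/3 ≈ 10.667)
k = 0 (k = -12*0 = 0)
l(c, b) = b**2
(k + v)*l(K(n), 4) = (0 + 32/3)*4**2 = (32/3)*16 = 512/3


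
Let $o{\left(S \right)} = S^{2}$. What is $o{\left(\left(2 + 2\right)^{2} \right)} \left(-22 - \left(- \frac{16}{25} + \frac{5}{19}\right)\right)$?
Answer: $- \frac{2629376}{475} \approx -5535.5$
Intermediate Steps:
$o{\left(\left(2 + 2\right)^{2} \right)} \left(-22 - \left(- \frac{16}{25} + \frac{5}{19}\right)\right) = \left(\left(2 + 2\right)^{2}\right)^{2} \left(-22 - \left(- \frac{16}{25} + \frac{5}{19}\right)\right) = \left(4^{2}\right)^{2} \left(-22 - - \frac{179}{475}\right) = 16^{2} \left(-22 + \left(- \frac{5}{19} + \frac{16}{25}\right)\right) = 256 \left(-22 + \frac{179}{475}\right) = 256 \left(- \frac{10271}{475}\right) = - \frac{2629376}{475}$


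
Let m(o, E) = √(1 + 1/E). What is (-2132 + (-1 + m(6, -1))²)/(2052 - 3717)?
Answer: 2131/1665 ≈ 1.2799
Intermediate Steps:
(-2132 + (-1 + m(6, -1))²)/(2052 - 3717) = (-2132 + (-1 + √((1 - 1)/(-1)))²)/(2052 - 3717) = (-2132 + (-1 + √(-1*0))²)/(-1665) = (-2132 + (-1 + √0)²)*(-1/1665) = (-2132 + (-1 + 0)²)*(-1/1665) = (-2132 + (-1)²)*(-1/1665) = (-2132 + 1)*(-1/1665) = -2131*(-1/1665) = 2131/1665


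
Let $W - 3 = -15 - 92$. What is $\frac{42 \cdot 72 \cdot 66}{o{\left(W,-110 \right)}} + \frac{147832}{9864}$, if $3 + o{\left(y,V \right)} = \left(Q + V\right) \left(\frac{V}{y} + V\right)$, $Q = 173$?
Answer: $- \frac{2066194105}{146747961} \approx -14.08$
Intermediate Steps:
$W = -104$ ($W = 3 - 107 = -104$)
$o{\left(y,V \right)} = -3 + \left(173 + V\right) \left(V + \frac{V}{y}\right)$ ($o{\left(y,V \right)} = -3 + \left(173 + V\right) \left(\frac{V}{y} + V\right) = -3 + \left(173 + V\right) \left(V + \frac{V}{y}\right)$)
$\frac{42 \cdot 72 \cdot 66}{o{\left(W,-110 \right)}} + \frac{147832}{9864} = \frac{42 \cdot 72 \cdot 66}{\frac{1}{-104} \left(\left(-110\right)^{2} + 173 \left(-110\right) - 104 \left(-3 + \left(-110\right)^{2} + 173 \left(-110\right)\right)\right)} + \frac{147832}{9864} = \frac{3024 \cdot 66}{\left(- \frac{1}{104}\right) \left(12100 - 19030 - 104 \left(-3 + 12100 - 19030\right)\right)} + 147832 \cdot \frac{1}{9864} = \frac{199584}{\left(- \frac{1}{104}\right) \left(12100 - 19030 - -721032\right)} + \frac{18479}{1233} = \frac{199584}{\left(- \frac{1}{104}\right) \left(12100 - 19030 + 721032\right)} + \frac{18479}{1233} = \frac{199584}{\left(- \frac{1}{104}\right) 714102} + \frac{18479}{1233} = \frac{199584}{- \frac{357051}{52}} + \frac{18479}{1233} = 199584 \left(- \frac{52}{357051}\right) + \frac{18479}{1233} = - \frac{3459456}{119017} + \frac{18479}{1233} = - \frac{2066194105}{146747961}$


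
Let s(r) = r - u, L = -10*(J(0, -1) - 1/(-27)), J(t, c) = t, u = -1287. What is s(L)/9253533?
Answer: 34739/249845391 ≈ 0.00013904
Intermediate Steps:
L = -10/27 (L = -10*(0 - 1/(-27)) = -10*(0 - 1*(-1/27)) = -10*(0 + 1/27) = -10*1/27 = -10/27 ≈ -0.37037)
s(r) = 1287 + r (s(r) = r - 1*(-1287) = r + 1287 = 1287 + r)
s(L)/9253533 = (1287 - 10/27)/9253533 = (34739/27)*(1/9253533) = 34739/249845391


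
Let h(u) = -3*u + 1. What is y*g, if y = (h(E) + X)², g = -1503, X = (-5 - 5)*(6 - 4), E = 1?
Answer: -727452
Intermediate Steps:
h(u) = 1 - 3*u
X = -20 (X = -10*2 = -20)
y = 484 (y = ((1 - 3*1) - 20)² = ((1 - 3) - 20)² = (-2 - 20)² = (-22)² = 484)
y*g = 484*(-1503) = -727452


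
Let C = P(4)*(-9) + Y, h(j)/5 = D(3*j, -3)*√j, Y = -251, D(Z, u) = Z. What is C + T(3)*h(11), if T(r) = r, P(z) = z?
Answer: -287 + 495*√11 ≈ 1354.7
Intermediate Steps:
h(j) = 15*j^(3/2) (h(j) = 5*((3*j)*√j) = 5*(3*j^(3/2)) = 15*j^(3/2))
C = -287 (C = 4*(-9) - 251 = -36 - 251 = -287)
C + T(3)*h(11) = -287 + 3*(15*11^(3/2)) = -287 + 3*(15*(11*√11)) = -287 + 3*(165*√11) = -287 + 495*√11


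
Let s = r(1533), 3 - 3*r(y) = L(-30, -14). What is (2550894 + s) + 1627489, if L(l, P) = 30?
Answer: 4178374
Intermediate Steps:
r(y) = -9 (r(y) = 1 - ⅓*30 = 1 - 10 = -9)
s = -9
(2550894 + s) + 1627489 = (2550894 - 9) + 1627489 = 2550885 + 1627489 = 4178374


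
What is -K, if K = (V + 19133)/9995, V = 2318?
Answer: -21451/9995 ≈ -2.1462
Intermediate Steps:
K = 21451/9995 (K = (2318 + 19133)/9995 = 21451*(1/9995) = 21451/9995 ≈ 2.1462)
-K = -1*21451/9995 = -21451/9995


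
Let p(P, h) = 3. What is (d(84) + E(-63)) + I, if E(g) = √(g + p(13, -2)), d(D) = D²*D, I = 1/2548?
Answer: 1510209793/2548 + 2*I*√15 ≈ 5.927e+5 + 7.746*I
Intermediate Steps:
I = 1/2548 ≈ 0.00039246
d(D) = D³
E(g) = √(3 + g) (E(g) = √(g + 3) = √(3 + g))
(d(84) + E(-63)) + I = (84³ + √(3 - 63)) + 1/2548 = (592704 + √(-60)) + 1/2548 = (592704 + 2*I*√15) + 1/2548 = 1510209793/2548 + 2*I*√15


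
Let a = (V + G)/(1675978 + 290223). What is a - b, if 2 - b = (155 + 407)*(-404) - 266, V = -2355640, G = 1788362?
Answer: -446949513794/1966201 ≈ -2.2732e+5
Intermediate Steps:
a = -567278/1966201 (a = (-2355640 + 1788362)/(1675978 + 290223) = -567278/1966201 ≈ -0.28851)
b = 227316 (b = 2 - ((155 + 407)*(-404) - 266) = 2 - (562*(-404) - 266) = 2 - (-227048 - 266) = 2 - 1*(-227314) = 2 + 227314 = 227316)
a - b = -567278/1966201 - 1*227316 = -567278/1966201 - 227316 = -446949513794/1966201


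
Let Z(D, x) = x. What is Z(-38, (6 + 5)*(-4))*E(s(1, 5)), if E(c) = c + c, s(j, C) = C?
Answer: -440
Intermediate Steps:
E(c) = 2*c
Z(-38, (6 + 5)*(-4))*E(s(1, 5)) = ((6 + 5)*(-4))*(2*5) = (11*(-4))*10 = -44*10 = -440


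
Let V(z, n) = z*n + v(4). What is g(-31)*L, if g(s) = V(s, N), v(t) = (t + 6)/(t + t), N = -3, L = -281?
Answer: -105937/4 ≈ -26484.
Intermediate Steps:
v(t) = (6 + t)/(2*t) (v(t) = (6 + t)/((2*t)) = (6 + t)*(1/(2*t)) = (6 + t)/(2*t))
V(z, n) = 5/4 + n*z (V(z, n) = z*n + (½)*(6 + 4)/4 = n*z + (½)*(¼)*10 = n*z + 5/4 = 5/4 + n*z)
g(s) = 5/4 - 3*s
g(-31)*L = (5/4 - 3*(-31))*(-281) = (5/4 + 93)*(-281) = (377/4)*(-281) = -105937/4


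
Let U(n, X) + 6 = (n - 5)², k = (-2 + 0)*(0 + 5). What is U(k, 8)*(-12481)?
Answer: -2733339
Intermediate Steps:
k = -10 (k = -2*5 = -10)
U(n, X) = -6 + (-5 + n)² (U(n, X) = -6 + (n - 5)² = -6 + (-5 + n)²)
U(k, 8)*(-12481) = (-6 + (-5 - 10)²)*(-12481) = (-6 + (-15)²)*(-12481) = (-6 + 225)*(-12481) = 219*(-12481) = -2733339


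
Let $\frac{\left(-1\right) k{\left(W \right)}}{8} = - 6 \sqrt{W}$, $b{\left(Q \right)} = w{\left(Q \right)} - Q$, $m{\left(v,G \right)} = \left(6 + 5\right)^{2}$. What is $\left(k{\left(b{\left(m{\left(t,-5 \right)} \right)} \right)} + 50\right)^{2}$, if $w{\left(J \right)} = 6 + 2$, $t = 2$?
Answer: $-257852 + 4800 i \sqrt{113} \approx -2.5785 \cdot 10^{5} + 51025.0 i$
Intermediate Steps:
$m{\left(v,G \right)} = 121$ ($m{\left(v,G \right)} = 11^{2} = 121$)
$w{\left(J \right)} = 8$
$b{\left(Q \right)} = 8 - Q$
$k{\left(W \right)} = 48 \sqrt{W}$ ($k{\left(W \right)} = - 8 \left(- 6 \sqrt{W}\right) = 48 \sqrt{W}$)
$\left(k{\left(b{\left(m{\left(t,-5 \right)} \right)} \right)} + 50\right)^{2} = \left(48 \sqrt{8 - 121} + 50\right)^{2} = \left(48 \sqrt{-113} + 50\right)^{2} = \left(48 i \sqrt{113} + 50\right)^{2} = \left(50 + 48 i \sqrt{113}\right)^{2}$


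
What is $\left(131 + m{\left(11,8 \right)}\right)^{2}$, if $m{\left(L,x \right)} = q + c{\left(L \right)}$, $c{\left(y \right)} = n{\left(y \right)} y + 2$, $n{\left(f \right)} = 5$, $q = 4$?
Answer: $36864$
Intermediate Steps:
$c{\left(y \right)} = 2 + 5 y$ ($c{\left(y \right)} = 5 y + 2 = 2 + 5 y$)
$m{\left(L,x \right)} = 6 + 5 L$ ($m{\left(L,x \right)} = 4 + \left(2 + 5 L\right) = 6 + 5 L$)
$\left(131 + m{\left(11,8 \right)}\right)^{2} = \left(131 + \left(6 + 5 \cdot 11\right)\right)^{2} = \left(131 + \left(6 + 55\right)\right)^{2} = \left(131 + 61\right)^{2} = 192^{2} = 36864$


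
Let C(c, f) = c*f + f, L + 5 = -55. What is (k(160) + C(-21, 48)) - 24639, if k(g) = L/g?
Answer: -204795/8 ≈ -25599.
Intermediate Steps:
L = -60 (L = -5 - 55 = -60)
k(g) = -60/g
C(c, f) = f + c*f
(k(160) + C(-21, 48)) - 24639 = (-60/160 + 48*(1 - 21)) - 24639 = (-60*1/160 + 48*(-20)) - 24639 = (-3/8 - 960) - 24639 = -7683/8 - 24639 = -204795/8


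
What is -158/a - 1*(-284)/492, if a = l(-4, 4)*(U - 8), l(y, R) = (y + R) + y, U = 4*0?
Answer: -8581/1968 ≈ -4.3603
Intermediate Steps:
U = 0
l(y, R) = R + 2*y (l(y, R) = (R + y) + y = R + 2*y)
a = 32 (a = (4 + 2*(-4))*(0 - 8) = (4 - 8)*(-8) = -4*(-8) = 32)
-158/a - 1*(-284)/492 = -158/32 - 1*(-284)/492 = -158*1/32 + 284*(1/492) = -79/16 + 71/123 = -8581/1968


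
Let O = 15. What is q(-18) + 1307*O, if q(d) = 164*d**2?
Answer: 72741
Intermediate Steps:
q(-18) + 1307*O = 164*(-18)**2 + 1307*15 = 164*324 + 19605 = 53136 + 19605 = 72741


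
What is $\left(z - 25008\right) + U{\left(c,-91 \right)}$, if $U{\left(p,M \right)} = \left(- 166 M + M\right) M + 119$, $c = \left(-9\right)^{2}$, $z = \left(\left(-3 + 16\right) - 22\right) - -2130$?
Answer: $-1389133$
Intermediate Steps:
$z = 2121$ ($z = \left(13 - 22\right) + 2130 = -9 + 2130 = 2121$)
$c = 81$
$U{\left(p,M \right)} = 119 - 165 M^{2}$ ($U{\left(p,M \right)} = - 165 M M + 119 = - 165 M^{2} + 119 = 119 - 165 M^{2}$)
$\left(z - 25008\right) + U{\left(c,-91 \right)} = \left(2121 - 25008\right) + \left(119 - 165 \left(-91\right)^{2}\right) = -22887 + \left(119 - 1366365\right) = -22887 - 1366246 = -1389133$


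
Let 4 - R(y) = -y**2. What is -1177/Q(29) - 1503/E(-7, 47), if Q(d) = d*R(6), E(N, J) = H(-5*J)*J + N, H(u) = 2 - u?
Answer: -3711461/3228280 ≈ -1.1497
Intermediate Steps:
R(y) = 4 + y**2 (R(y) = 4 - (-1)*y**2 = 4 + y**2)
E(N, J) = N + J*(2 + 5*J) (E(N, J) = (2 - (-5)*J)*J + N = (2 + 5*J)*J + N = J*(2 + 5*J) + N = N + J*(2 + 5*J))
Q(d) = 40*d (Q(d) = d*(4 + 6**2) = d*(4 + 36) = d*40 = 40*d)
-1177/Q(29) - 1503/E(-7, 47) = -1177/(40*29) - 1503/(-7 + 47*(2 + 5*47)) = -1177/1160 - 1503/(-7 + 47*(2 + 235)) = -1177*1/1160 - 1503/(-7 + 47*237) = -1177/1160 - 1503/(-7 + 11139) = -1177/1160 - 1503/11132 = -3711461/3228280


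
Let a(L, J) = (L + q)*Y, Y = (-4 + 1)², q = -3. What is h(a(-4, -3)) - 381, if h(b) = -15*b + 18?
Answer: 582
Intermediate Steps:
Y = 9 (Y = (-3)² = 9)
a(L, J) = -27 + 9*L (a(L, J) = (L - 3)*9 = (-3 + L)*9 = -27 + 9*L)
h(b) = 18 - 15*b
h(a(-4, -3)) - 381 = (18 - 15*(-27 + 9*(-4))) - 381 = (18 - 15*(-27 - 36)) - 381 = (18 - 15*(-63)) - 381 = (18 + 945) - 381 = 963 - 381 = 582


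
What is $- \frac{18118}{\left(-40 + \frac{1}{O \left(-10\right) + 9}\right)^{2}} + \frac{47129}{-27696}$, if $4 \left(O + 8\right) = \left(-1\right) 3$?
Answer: $- \frac{5374690452617}{412445536176} \approx -13.031$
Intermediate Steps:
$O = - \frac{35}{4}$ ($O = -8 + \frac{\left(-1\right) 3}{4} = -8 + \frac{1}{4} \left(-3\right) = -8 - \frac{3}{4} = - \frac{35}{4} \approx -8.75$)
$- \frac{18118}{\left(-40 + \frac{1}{O \left(-10\right) + 9}\right)^{2}} + \frac{47129}{-27696} = - \frac{18118}{\left(-40 + \frac{1}{\left(- \frac{35}{4}\right) \left(-10\right) + 9}\right)^{2}} + \frac{47129}{-27696} = - \frac{18118}{\left(-40 + \frac{1}{\frac{175}{2} + 9}\right)^{2}} + 47129 \left(- \frac{1}{27696}\right) = - \frac{18118}{\left(-40 + \frac{1}{\frac{193}{2}}\right)^{2}} - \frac{47129}{27696} = - \frac{18118}{\left(-40 + \frac{2}{193}\right)^{2}} - \frac{47129}{27696} = - \frac{18118}{\left(- \frac{7718}{193}\right)^{2}} - \frac{47129}{27696} = - \frac{18118}{\frac{59567524}{37249}} - \frac{47129}{27696} = \left(-18118\right) \frac{37249}{59567524} - \frac{47129}{27696} = - \frac{337438691}{29783762} - \frac{47129}{27696} = - \frac{5374690452617}{412445536176}$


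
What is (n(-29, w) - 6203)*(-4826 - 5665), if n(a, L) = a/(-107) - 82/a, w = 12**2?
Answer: 201828942354/3103 ≈ 6.5043e+7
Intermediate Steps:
w = 144
n(a, L) = -82/a - a/107 (n(a, L) = a*(-1/107) - 82/a = -a/107 - 82/a = -82/a - a/107)
(n(-29, w) - 6203)*(-4826 - 5665) = ((-82/(-29) - 1/107*(-29)) - 6203)*(-4826 - 5665) = ((-82*(-1/29) + 29/107) - 6203)*(-10491) = ((82/29 + 29/107) - 6203)*(-10491) = (9615/3103 - 6203)*(-10491) = -19238294/3103*(-10491) = 201828942354/3103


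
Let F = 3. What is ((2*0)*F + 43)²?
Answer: 1849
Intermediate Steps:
((2*0)*F + 43)² = ((2*0)*3 + 43)² = (0*3 + 43)² = (0 + 43)² = 43² = 1849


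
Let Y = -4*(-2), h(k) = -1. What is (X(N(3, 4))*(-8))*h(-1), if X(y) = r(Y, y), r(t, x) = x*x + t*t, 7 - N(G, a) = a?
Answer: 584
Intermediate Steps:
N(G, a) = 7 - a
Y = 8
r(t, x) = t**2 + x**2 (r(t, x) = x**2 + t**2 = t**2 + x**2)
X(y) = 64 + y**2 (X(y) = 8**2 + y**2 = 64 + y**2)
(X(N(3, 4))*(-8))*h(-1) = ((64 + (7 - 1*4)**2)*(-8))*(-1) = ((64 + (7 - 4)**2)*(-8))*(-1) = ((64 + 3**2)*(-8))*(-1) = ((64 + 9)*(-8))*(-1) = (73*(-8))*(-1) = -584*(-1) = 584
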